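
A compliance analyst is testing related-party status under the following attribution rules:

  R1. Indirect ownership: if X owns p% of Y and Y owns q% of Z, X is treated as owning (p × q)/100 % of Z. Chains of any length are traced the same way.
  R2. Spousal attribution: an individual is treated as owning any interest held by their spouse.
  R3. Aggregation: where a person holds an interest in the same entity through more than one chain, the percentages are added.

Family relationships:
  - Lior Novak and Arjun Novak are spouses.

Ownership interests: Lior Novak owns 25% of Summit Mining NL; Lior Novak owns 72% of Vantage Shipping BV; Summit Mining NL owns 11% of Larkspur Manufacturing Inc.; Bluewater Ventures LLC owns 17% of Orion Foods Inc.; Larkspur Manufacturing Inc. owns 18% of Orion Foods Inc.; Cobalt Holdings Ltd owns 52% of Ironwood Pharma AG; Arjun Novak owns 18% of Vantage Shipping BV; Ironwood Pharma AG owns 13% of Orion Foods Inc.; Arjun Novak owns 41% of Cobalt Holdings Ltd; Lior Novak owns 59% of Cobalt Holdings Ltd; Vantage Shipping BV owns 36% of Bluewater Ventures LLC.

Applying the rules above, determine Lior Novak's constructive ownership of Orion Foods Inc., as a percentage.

12.763%

By spousal attribution (R2), Lior Novak is treated as also owning Arjun Novak's interest in Cobalt Holdings Ltd, giving 59% + 41% = 100%.
By spousal attribution (R2), Lior Novak is treated as also owning Arjun Novak's interest in Vantage Shipping BV, giving 72% + 18% = 90%.
Chain via Cobalt Holdings Ltd → Ironwood Pharma AG (R1): 100% × 52% × 13% = 6.76% of Orion Foods Inc.
Chain via Summit Mining NL → Larkspur Manufacturing Inc. (R1): 25% × 11% × 18% = 0.495% of Orion Foods Inc.
Chain via Vantage Shipping BV → Bluewater Ventures LLC (R1): 90% × 36% × 17% = 5.508% of Orion Foods Inc.
Aggregating (R3): 6.76% + 0.495% + 5.508% = 12.763%.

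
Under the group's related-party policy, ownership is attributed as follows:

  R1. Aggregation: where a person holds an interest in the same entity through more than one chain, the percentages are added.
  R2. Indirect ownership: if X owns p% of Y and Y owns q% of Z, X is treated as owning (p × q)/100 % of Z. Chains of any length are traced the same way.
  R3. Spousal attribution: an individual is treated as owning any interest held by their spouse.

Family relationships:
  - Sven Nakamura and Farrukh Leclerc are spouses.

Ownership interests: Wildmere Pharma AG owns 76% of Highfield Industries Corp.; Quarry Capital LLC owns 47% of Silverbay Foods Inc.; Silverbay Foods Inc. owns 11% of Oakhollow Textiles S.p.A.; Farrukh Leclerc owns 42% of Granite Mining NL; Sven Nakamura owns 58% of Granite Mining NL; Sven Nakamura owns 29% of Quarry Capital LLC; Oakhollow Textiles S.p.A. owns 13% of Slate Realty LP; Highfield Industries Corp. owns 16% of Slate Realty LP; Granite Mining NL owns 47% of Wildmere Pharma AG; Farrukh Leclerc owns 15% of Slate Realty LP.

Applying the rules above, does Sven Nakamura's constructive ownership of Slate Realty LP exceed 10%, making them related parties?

Yes

By spousal attribution (R3), Sven Nakamura is treated as also owning Farrukh Leclerc's interest in Granite Mining NL, giving 58% + 42% = 100%.
By spousal attribution (R3), Sven Nakamura is treated as owning Farrukh Leclerc's 15% interest in Slate Realty LP.
Chain via Quarry Capital LLC → Silverbay Foods Inc. → Oakhollow Textiles S.p.A. (R2): 29% × 47% × 11% × 13% = 0.194909% of Slate Realty LP.
Chain via Granite Mining NL → Wildmere Pharma AG → Highfield Industries Corp. (R2): 100% × 47% × 76% × 16% = 5.7152% of Slate Realty LP.
Direct interest in Slate Realty LP: 15%.
Aggregating (R1): 0.194909% + 5.7152% + 15% = 20.910109%.
20.910109% exceeds the 10% threshold, so Sven is a related party to Slate Realty LP.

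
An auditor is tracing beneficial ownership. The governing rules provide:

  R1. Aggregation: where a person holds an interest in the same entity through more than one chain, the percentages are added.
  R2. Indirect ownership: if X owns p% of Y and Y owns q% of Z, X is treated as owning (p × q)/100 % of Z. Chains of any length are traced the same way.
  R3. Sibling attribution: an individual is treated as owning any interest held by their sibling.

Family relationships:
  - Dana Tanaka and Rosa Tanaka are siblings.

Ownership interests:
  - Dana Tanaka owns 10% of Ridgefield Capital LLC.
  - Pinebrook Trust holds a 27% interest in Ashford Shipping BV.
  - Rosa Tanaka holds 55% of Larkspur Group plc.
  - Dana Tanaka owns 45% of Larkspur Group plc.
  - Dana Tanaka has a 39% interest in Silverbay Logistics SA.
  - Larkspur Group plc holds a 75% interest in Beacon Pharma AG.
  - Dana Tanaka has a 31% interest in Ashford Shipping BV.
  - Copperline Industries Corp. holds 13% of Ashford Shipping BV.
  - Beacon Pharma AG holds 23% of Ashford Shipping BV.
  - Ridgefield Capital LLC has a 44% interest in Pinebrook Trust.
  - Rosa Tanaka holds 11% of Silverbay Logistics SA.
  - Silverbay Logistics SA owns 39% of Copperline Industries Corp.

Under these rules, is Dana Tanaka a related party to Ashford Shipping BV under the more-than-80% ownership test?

By sibling attribution (R3), Dana Tanaka is treated as also owning Rosa Tanaka's interest in Silverbay Logistics SA, giving 39% + 11% = 50%.
By sibling attribution (R3), Dana Tanaka is treated as also owning Rosa Tanaka's interest in Larkspur Group plc, giving 45% + 55% = 100%.
Chain via Ridgefield Capital LLC → Pinebrook Trust (R2): 10% × 44% × 27% = 1.188% of Ashford Shipping BV.
Chain via Silverbay Logistics SA → Copperline Industries Corp. (R2): 50% × 39% × 13% = 2.535% of Ashford Shipping BV.
Chain via Larkspur Group plc → Beacon Pharma AG (R2): 100% × 75% × 23% = 17.25% of Ashford Shipping BV.
Direct interest in Ashford Shipping BV: 31%.
Aggregating (R1): 1.188% + 2.535% + 17.25% + 31% = 51.973%.
51.973% does not exceed the 80% threshold, so Dana is not a related party to Ashford Shipping BV.

No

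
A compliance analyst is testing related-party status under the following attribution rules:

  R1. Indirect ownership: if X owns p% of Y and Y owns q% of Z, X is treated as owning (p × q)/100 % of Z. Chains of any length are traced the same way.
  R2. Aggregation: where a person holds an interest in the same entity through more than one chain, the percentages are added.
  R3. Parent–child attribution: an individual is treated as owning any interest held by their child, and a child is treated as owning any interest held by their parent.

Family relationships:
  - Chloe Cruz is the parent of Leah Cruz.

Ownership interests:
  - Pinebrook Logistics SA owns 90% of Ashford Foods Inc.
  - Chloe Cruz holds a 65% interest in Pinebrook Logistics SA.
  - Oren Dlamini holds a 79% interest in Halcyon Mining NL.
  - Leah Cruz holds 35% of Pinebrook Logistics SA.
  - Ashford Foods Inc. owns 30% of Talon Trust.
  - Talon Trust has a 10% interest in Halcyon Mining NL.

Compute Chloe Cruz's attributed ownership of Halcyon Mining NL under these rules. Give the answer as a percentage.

By parent–child attribution (R3), Chloe Cruz is treated as also owning Leah Cruz's interest in Pinebrook Logistics SA, giving 65% + 35% = 100%.
Chain via Pinebrook Logistics SA → Ashford Foods Inc. → Talon Trust (R1): 100% × 90% × 30% × 10% = 2.7% of Halcyon Mining NL.

2.7%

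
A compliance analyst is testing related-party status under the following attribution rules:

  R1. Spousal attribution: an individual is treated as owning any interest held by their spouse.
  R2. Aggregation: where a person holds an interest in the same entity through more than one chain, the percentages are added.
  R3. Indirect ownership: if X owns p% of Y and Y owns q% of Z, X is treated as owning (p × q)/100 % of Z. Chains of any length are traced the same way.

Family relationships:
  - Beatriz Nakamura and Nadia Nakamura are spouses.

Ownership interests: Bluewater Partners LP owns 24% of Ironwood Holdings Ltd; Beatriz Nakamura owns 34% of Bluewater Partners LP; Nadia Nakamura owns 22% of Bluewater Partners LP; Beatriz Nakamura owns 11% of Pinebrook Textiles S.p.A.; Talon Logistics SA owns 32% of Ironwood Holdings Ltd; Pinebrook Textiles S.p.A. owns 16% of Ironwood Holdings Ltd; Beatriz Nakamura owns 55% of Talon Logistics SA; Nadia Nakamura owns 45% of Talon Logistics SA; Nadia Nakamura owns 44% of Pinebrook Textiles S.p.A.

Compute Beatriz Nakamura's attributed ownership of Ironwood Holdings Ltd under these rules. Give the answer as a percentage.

By spousal attribution (R1), Beatriz Nakamura is treated as also owning Nadia Nakamura's interest in Talon Logistics SA, giving 55% + 45% = 100%.
By spousal attribution (R1), Beatriz Nakamura is treated as also owning Nadia Nakamura's interest in Bluewater Partners LP, giving 34% + 22% = 56%.
By spousal attribution (R1), Beatriz Nakamura is treated as also owning Nadia Nakamura's interest in Pinebrook Textiles S.p.A, giving 11% + 44% = 55%.
Chain via Talon Logistics SA (R3): 100% × 32% = 32% of Ironwood Holdings Ltd.
Chain via Bluewater Partners LP (R3): 56% × 24% = 13.44% of Ironwood Holdings Ltd.
Chain via Pinebrook Textiles S.p.A. (R3): 55% × 16% = 8.8% of Ironwood Holdings Ltd.
Aggregating (R2): 32% + 13.44% + 8.8% = 54.24%.

54.24%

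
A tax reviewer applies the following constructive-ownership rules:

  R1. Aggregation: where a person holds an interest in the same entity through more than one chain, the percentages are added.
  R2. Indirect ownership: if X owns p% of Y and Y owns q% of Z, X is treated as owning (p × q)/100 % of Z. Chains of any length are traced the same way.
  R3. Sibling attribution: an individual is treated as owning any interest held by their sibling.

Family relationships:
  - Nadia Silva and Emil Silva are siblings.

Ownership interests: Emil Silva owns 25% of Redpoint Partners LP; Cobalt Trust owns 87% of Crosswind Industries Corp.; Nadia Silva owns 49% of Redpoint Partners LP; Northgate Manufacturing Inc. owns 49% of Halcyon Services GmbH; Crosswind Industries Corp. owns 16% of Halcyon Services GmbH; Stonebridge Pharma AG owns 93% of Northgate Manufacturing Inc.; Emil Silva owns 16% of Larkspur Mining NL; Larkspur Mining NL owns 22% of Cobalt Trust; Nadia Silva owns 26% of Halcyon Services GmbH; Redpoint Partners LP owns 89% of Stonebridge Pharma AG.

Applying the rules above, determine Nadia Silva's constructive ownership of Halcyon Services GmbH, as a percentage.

56.502386%

By sibling attribution (R3), Nadia Silva is treated as also owning Emil Silva's interest in Redpoint Partners LP, giving 49% + 25% = 74%.
By sibling attribution (R3), Nadia Silva is treated as owning Emil Silva's 16% interest in Larkspur Mining NL.
Chain via Redpoint Partners LP → Stonebridge Pharma AG → Northgate Manufacturing Inc. (R2): 74% × 89% × 93% × 49% = 30.012402% of Halcyon Services GmbH.
Direct interest in Halcyon Services GmbH: 26%.
Chain via Larkspur Mining NL → Cobalt Trust → Crosswind Industries Corp. (R2): 16% × 22% × 87% × 16% = 0.489984% of Halcyon Services GmbH.
Aggregating (R1): 30.012402% + 26% + 0.489984% = 56.502386%.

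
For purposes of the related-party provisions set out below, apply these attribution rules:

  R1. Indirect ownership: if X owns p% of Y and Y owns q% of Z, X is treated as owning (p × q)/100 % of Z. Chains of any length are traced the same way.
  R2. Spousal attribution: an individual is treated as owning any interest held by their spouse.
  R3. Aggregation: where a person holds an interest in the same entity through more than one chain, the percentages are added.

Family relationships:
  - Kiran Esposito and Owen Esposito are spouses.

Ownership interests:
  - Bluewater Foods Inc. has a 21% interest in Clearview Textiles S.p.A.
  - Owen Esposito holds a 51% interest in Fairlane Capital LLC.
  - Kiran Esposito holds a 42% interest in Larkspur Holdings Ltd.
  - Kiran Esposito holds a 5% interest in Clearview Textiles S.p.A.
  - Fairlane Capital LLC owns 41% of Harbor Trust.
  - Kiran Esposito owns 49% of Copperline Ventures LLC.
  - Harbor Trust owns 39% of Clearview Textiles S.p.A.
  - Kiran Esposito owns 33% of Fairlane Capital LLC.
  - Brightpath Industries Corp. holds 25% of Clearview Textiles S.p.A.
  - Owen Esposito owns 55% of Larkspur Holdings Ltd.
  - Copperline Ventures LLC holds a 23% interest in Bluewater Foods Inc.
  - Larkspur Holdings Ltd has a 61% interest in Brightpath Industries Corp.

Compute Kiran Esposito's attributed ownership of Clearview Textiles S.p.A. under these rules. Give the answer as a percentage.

35.5908%

By spousal attribution (R2), Kiran Esposito is treated as also owning Owen Esposito's interest in Larkspur Holdings Ltd, giving 42% + 55% = 97%.
By spousal attribution (R2), Kiran Esposito is treated as also owning Owen Esposito's interest in Fairlane Capital LLC, giving 33% + 51% = 84%.
Chain via Larkspur Holdings Ltd → Brightpath Industries Corp. (R1): 97% × 61% × 25% = 14.7925% of Clearview Textiles S.p.A.
Chain via Copperline Ventures LLC → Bluewater Foods Inc. (R1): 49% × 23% × 21% = 2.3667% of Clearview Textiles S.p.A.
Chain via Fairlane Capital LLC → Harbor Trust (R1): 84% × 41% × 39% = 13.4316% of Clearview Textiles S.p.A.
Direct interest in Clearview Textiles S.p.A: 5%.
Aggregating (R3): 14.7925% + 2.3667% + 13.4316% + 5% = 35.5908%.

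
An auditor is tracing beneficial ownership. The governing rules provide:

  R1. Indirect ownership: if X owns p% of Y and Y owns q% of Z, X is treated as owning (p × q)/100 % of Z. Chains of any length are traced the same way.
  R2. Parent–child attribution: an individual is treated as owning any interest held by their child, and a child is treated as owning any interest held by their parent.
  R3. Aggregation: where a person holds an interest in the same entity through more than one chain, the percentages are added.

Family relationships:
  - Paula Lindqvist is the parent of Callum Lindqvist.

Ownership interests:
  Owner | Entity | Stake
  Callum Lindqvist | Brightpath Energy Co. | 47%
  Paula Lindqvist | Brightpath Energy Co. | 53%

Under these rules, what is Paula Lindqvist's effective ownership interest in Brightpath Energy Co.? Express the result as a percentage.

By parent–child attribution (R2), Paula Lindqvist is treated as also owning Callum Lindqvist's interest in Brightpath Energy Co, giving 53% + 47% = 100%.
Direct interest in Brightpath Energy Co: 100%.

100%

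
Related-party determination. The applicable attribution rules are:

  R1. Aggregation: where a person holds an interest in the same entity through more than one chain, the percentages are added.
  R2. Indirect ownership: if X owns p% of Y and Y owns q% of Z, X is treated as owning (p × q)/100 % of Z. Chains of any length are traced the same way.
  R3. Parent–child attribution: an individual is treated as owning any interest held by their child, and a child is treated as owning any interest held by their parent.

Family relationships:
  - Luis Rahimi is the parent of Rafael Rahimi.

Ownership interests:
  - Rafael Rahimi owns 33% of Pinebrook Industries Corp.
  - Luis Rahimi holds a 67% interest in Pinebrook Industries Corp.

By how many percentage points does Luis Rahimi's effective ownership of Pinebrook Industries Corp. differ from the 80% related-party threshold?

20

By parent–child attribution (R3), Luis Rahimi is treated as also owning Rafael Rahimi's interest in Pinebrook Industries Corp, giving 67% + 33% = 100%.
Direct interest in Pinebrook Industries Corp: 100%.
100% exceeds the 80% threshold by 20 percentage points.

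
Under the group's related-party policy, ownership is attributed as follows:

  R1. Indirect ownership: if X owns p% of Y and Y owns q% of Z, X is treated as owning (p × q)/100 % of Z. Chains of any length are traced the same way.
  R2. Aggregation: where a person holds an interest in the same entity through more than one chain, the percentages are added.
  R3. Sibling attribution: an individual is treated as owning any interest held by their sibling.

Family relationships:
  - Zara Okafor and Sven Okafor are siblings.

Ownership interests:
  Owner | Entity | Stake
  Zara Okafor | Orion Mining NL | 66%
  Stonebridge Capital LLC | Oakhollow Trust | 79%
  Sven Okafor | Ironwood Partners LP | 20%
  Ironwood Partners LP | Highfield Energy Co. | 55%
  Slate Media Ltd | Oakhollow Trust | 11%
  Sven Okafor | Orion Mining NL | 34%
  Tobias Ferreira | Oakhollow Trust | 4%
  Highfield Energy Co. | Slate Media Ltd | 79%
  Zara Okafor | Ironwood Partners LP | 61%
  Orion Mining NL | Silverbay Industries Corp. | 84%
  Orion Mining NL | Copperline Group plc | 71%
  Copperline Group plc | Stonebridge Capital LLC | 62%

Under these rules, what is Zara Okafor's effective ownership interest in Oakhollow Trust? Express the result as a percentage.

38.647195%

By sibling attribution (R3), Zara Okafor is treated as also owning Sven Okafor's interest in Ironwood Partners LP, giving 61% + 20% = 81%.
By sibling attribution (R3), Zara Okafor is treated as also owning Sven Okafor's interest in Orion Mining NL, giving 66% + 34% = 100%.
Chain via Ironwood Partners LP → Highfield Energy Co. → Slate Media Ltd (R1): 81% × 55% × 79% × 11% = 3.871395% of Oakhollow Trust.
Chain via Orion Mining NL → Copperline Group plc → Stonebridge Capital LLC (R1): 100% × 71% × 62% × 79% = 34.7758% of Oakhollow Trust.
Aggregating (R2): 3.871395% + 34.7758% = 38.647195%.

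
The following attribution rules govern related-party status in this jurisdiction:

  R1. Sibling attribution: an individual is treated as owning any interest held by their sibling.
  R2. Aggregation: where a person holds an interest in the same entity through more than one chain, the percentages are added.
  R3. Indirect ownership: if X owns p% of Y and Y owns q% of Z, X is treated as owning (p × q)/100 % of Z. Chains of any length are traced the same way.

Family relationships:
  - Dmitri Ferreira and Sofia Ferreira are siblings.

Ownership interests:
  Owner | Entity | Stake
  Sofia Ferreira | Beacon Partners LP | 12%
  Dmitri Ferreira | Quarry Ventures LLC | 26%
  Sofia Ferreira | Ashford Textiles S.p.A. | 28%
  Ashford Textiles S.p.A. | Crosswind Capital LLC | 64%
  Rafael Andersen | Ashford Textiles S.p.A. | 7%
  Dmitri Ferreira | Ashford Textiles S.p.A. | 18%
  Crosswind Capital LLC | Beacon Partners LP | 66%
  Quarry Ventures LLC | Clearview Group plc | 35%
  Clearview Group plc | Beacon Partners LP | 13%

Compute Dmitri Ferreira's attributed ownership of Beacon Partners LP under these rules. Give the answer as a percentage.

32.6134%

By sibling attribution (R1), Dmitri Ferreira is treated as also owning Sofia Ferreira's interest in Ashford Textiles S.p.A, giving 18% + 28% = 46%.
By sibling attribution (R1), Dmitri Ferreira is treated as owning Sofia Ferreira's 12% interest in Beacon Partners LP.
Chain via Ashford Textiles S.p.A. → Crosswind Capital LLC (R3): 46% × 64% × 66% = 19.4304% of Beacon Partners LP.
Chain via Quarry Ventures LLC → Clearview Group plc (R3): 26% × 35% × 13% = 1.183% of Beacon Partners LP.
Direct interest in Beacon Partners LP: 12%.
Aggregating (R2): 19.4304% + 1.183% + 12% = 32.6134%.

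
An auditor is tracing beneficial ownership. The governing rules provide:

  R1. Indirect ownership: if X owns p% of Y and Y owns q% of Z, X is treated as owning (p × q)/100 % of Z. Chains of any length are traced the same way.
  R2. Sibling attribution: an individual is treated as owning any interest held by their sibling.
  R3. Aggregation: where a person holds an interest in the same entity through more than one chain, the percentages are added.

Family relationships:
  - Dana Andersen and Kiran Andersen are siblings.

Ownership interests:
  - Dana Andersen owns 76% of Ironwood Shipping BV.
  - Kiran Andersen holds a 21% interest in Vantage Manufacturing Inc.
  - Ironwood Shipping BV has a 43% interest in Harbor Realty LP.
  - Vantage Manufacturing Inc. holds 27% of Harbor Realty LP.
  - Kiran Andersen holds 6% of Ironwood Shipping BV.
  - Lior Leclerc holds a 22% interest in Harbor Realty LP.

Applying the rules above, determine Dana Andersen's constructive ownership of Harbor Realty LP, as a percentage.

40.93%

By sibling attribution (R2), Dana Andersen is treated as also owning Kiran Andersen's interest in Ironwood Shipping BV, giving 76% + 6% = 82%.
By sibling attribution (R2), Dana Andersen is treated as owning Kiran Andersen's 21% interest in Vantage Manufacturing Inc.
Chain via Ironwood Shipping BV (R1): 82% × 43% = 35.26% of Harbor Realty LP.
Chain via Vantage Manufacturing Inc. (R1): 21% × 27% = 5.67% of Harbor Realty LP.
Aggregating (R3): 35.26% + 5.67% = 40.93%.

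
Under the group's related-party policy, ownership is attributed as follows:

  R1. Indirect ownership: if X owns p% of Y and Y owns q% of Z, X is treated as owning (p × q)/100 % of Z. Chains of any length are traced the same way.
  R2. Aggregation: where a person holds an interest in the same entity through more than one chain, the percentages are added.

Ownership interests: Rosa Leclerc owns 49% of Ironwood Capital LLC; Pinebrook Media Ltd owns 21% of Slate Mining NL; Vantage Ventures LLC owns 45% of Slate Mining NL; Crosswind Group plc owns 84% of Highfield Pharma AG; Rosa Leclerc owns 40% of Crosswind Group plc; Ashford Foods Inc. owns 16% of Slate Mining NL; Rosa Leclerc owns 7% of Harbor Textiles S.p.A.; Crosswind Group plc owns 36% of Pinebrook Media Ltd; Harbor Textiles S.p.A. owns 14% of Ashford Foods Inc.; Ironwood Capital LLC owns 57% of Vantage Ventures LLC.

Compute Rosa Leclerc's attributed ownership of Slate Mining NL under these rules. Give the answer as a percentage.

Chain via Crosswind Group plc → Pinebrook Media Ltd (R1): 40% × 36% × 21% = 3.024% of Slate Mining NL.
Chain via Harbor Textiles S.p.A. → Ashford Foods Inc. (R1): 7% × 14% × 16% = 0.1568% of Slate Mining NL.
Chain via Ironwood Capital LLC → Vantage Ventures LLC (R1): 49% × 57% × 45% = 12.5685% of Slate Mining NL.
Aggregating (R2): 3.024% + 0.1568% + 12.5685% = 15.7493%.

15.7493%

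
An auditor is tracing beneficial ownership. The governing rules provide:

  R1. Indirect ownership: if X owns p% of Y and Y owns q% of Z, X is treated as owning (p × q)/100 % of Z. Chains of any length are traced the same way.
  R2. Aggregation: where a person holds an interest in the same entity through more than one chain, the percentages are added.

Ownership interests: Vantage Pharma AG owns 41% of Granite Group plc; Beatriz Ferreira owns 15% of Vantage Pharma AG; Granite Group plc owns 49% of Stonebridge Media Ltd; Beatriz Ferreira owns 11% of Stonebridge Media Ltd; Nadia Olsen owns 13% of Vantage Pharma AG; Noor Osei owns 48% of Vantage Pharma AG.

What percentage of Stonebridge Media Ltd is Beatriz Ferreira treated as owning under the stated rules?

14.0135%

Chain via Vantage Pharma AG → Granite Group plc (R1): 15% × 41% × 49% = 3.0135% of Stonebridge Media Ltd.
Direct interest in Stonebridge Media Ltd: 11%.
Aggregating (R2): 3.0135% + 11% = 14.0135%.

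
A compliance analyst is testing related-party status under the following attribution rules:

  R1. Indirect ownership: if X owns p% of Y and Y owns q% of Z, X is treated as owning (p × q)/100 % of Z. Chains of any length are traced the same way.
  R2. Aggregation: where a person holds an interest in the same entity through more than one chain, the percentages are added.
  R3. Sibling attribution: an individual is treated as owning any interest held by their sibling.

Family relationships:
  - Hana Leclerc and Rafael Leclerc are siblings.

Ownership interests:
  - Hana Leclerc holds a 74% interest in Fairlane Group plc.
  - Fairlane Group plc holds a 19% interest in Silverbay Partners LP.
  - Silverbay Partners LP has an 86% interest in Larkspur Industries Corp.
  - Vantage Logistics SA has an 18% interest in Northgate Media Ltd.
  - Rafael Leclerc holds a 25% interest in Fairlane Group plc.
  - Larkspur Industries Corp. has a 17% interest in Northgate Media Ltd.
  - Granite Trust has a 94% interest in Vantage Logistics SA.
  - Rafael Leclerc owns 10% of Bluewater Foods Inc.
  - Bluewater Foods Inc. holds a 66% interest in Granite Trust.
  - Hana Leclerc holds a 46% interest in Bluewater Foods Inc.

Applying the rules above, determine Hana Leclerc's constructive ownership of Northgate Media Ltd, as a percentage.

9.003654%

By sibling attribution (R3), Hana Leclerc is treated as also owning Rafael Leclerc's interest in Bluewater Foods Inc, giving 46% + 10% = 56%.
By sibling attribution (R3), Hana Leclerc is treated as also owning Rafael Leclerc's interest in Fairlane Group plc, giving 74% + 25% = 99%.
Chain via Bluewater Foods Inc. → Granite Trust → Vantage Logistics SA (R1): 56% × 66% × 94% × 18% = 6.253632% of Northgate Media Ltd.
Chain via Fairlane Group plc → Silverbay Partners LP → Larkspur Industries Corp. (R1): 99% × 19% × 86% × 17% = 2.750022% of Northgate Media Ltd.
Aggregating (R2): 6.253632% + 2.750022% = 9.003654%.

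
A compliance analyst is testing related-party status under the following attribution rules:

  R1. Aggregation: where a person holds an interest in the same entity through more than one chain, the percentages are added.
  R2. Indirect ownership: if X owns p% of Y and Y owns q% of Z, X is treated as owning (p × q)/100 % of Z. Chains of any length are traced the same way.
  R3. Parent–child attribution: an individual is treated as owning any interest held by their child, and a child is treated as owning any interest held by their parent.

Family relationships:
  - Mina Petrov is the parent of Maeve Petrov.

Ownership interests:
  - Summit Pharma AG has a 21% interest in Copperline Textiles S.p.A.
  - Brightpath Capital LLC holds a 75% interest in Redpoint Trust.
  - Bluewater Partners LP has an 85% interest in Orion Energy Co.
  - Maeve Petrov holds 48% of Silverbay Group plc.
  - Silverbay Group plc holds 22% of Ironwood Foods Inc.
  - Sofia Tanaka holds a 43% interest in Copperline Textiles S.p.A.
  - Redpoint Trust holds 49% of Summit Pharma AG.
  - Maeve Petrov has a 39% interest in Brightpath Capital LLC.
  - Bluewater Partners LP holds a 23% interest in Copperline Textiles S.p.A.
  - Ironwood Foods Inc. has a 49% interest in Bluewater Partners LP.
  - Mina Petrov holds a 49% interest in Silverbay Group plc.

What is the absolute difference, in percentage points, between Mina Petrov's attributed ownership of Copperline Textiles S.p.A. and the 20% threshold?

14.585157

By parent–child attribution (R3), Mina Petrov is treated as also owning Maeve Petrov's interest in Silverbay Group plc, giving 49% + 48% = 97%.
By parent–child attribution (R3), Mina Petrov is treated as owning Maeve Petrov's 39% interest in Brightpath Capital LLC.
Chain via Silverbay Group plc → Ironwood Foods Inc. → Bluewater Partners LP (R2): 97% × 22% × 49% × 23% = 2.405018% of Copperline Textiles S.p.A.
Chain via Brightpath Capital LLC → Redpoint Trust → Summit Pharma AG (R2): 39% × 75% × 49% × 21% = 3.009825% of Copperline Textiles S.p.A.
Aggregating (R1): 2.405018% + 3.009825% = 5.414843%.
5.414843% falls short of the 20% threshold by 14.585157 percentage points.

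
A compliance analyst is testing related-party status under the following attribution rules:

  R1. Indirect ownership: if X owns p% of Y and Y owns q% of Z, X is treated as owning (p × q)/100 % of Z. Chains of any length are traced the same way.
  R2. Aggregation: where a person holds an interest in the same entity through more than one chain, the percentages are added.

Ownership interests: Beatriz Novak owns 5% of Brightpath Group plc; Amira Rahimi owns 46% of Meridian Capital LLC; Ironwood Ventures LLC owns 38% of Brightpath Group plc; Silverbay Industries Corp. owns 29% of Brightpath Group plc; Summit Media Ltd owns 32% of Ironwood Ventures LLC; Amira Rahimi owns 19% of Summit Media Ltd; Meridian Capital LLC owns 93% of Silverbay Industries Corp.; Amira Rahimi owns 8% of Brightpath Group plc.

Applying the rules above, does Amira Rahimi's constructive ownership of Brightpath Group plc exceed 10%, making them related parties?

Yes

Chain via Meridian Capital LLC → Silverbay Industries Corp. (R1): 46% × 93% × 29% = 12.4062% of Brightpath Group plc.
Chain via Summit Media Ltd → Ironwood Ventures LLC (R1): 19% × 32% × 38% = 2.3104% of Brightpath Group plc.
Direct interest in Brightpath Group plc: 8%.
Aggregating (R2): 12.4062% + 2.3104% + 8% = 22.7166%.
22.7166% exceeds the 10% threshold, so Amira is a related party to Brightpath Group plc.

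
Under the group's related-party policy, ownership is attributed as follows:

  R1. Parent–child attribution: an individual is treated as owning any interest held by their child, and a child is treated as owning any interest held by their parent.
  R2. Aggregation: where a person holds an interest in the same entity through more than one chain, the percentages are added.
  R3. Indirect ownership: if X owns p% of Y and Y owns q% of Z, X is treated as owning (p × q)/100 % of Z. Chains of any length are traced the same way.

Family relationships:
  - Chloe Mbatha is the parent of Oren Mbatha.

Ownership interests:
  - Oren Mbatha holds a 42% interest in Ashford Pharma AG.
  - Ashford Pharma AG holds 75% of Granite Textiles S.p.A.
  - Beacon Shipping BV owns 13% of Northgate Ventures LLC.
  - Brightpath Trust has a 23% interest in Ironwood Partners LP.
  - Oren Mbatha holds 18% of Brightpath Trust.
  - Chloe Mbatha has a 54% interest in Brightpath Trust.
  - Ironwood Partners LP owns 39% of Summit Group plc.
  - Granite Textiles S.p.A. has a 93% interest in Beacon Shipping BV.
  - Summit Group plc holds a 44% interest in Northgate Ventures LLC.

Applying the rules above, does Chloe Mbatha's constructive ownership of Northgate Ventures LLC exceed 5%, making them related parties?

By parent–child attribution (R1), Chloe Mbatha is treated as also owning Oren Mbatha's interest in Brightpath Trust, giving 54% + 18% = 72%.
By parent–child attribution (R1), Chloe Mbatha is treated as owning Oren Mbatha's 42% interest in Ashford Pharma AG.
Chain via Brightpath Trust → Ironwood Partners LP → Summit Group plc (R3): 72% × 23% × 39% × 44% = 2.841696% of Northgate Ventures LLC.
Chain via Ashford Pharma AG → Granite Textiles S.p.A. → Beacon Shipping BV (R3): 42% × 75% × 93% × 13% = 3.80835% of Northgate Ventures LLC.
Aggregating (R2): 2.841696% + 3.80835% = 6.650046%.
6.650046% exceeds the 5% threshold, so Chloe is a related party to Northgate Ventures LLC.

Yes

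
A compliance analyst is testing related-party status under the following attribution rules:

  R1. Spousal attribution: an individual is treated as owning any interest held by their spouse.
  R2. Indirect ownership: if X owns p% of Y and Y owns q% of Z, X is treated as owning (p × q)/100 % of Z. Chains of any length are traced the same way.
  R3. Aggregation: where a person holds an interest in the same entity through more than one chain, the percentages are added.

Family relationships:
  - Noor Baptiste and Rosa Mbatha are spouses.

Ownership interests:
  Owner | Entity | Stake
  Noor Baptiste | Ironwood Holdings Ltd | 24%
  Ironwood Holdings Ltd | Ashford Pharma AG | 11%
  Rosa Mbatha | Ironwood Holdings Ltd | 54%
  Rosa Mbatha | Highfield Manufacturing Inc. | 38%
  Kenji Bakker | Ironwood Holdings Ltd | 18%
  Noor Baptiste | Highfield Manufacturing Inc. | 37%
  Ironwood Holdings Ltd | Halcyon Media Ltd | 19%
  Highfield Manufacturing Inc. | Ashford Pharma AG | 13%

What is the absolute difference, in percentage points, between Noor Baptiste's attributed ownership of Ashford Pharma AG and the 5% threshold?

13.33

By spousal attribution (R1), Noor Baptiste is treated as also owning Rosa Mbatha's interest in Highfield Manufacturing Inc, giving 37% + 38% = 75%.
By spousal attribution (R1), Noor Baptiste is treated as also owning Rosa Mbatha's interest in Ironwood Holdings Ltd, giving 24% + 54% = 78%.
Chain via Highfield Manufacturing Inc. (R2): 75% × 13% = 9.75% of Ashford Pharma AG.
Chain via Ironwood Holdings Ltd (R2): 78% × 11% = 8.58% of Ashford Pharma AG.
Aggregating (R3): 9.75% + 8.58% = 18.33%.
18.33% exceeds the 5% threshold by 13.33 percentage points.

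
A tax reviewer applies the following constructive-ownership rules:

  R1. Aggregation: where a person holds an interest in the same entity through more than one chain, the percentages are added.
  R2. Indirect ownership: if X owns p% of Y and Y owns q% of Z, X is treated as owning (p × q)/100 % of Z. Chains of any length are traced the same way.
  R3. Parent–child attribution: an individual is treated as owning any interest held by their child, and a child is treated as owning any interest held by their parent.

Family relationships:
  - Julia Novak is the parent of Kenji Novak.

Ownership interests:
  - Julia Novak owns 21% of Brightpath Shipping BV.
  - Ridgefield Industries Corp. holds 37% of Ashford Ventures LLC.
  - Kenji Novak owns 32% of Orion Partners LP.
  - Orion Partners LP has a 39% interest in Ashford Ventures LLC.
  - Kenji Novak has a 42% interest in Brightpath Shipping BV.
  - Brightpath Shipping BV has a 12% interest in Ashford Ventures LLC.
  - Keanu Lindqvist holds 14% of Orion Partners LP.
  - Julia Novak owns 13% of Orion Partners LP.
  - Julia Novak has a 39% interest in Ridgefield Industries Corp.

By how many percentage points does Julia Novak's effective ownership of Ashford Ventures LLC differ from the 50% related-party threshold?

By parent–child attribution (R3), Julia Novak is treated as also owning Kenji Novak's interest in Brightpath Shipping BV, giving 21% + 42% = 63%.
By parent–child attribution (R3), Julia Novak is treated as also owning Kenji Novak's interest in Orion Partners LP, giving 13% + 32% = 45%.
Chain via Ridgefield Industries Corp. (R2): 39% × 37% = 14.43% of Ashford Ventures LLC.
Chain via Brightpath Shipping BV (R2): 63% × 12% = 7.56% of Ashford Ventures LLC.
Chain via Orion Partners LP (R2): 45% × 39% = 17.55% of Ashford Ventures LLC.
Aggregating (R1): 14.43% + 7.56% + 17.55% = 39.54%.
39.54% falls short of the 50% threshold by 10.46 percentage points.

10.46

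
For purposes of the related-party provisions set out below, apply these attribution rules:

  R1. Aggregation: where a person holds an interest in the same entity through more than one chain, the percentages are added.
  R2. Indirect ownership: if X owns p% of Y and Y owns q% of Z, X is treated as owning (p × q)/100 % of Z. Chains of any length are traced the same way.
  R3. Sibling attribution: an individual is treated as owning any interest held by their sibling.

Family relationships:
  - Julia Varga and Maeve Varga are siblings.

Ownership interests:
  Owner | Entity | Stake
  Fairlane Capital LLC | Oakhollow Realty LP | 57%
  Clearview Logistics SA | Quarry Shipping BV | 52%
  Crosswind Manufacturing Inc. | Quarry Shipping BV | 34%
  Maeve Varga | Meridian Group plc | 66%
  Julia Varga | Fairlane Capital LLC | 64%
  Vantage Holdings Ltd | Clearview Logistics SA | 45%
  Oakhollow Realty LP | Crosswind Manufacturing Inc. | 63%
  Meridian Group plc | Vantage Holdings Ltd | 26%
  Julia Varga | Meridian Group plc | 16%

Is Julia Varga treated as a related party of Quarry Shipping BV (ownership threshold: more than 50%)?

No

By sibling attribution (R3), Julia Varga is treated as also owning Maeve Varga's interest in Meridian Group plc, giving 16% + 66% = 82%.
Chain via Meridian Group plc → Vantage Holdings Ltd → Clearview Logistics SA (R2): 82% × 26% × 45% × 52% = 4.98888% of Quarry Shipping BV.
Chain via Fairlane Capital LLC → Oakhollow Realty LP → Crosswind Manufacturing Inc. (R2): 64% × 57% × 63% × 34% = 7.814016% of Quarry Shipping BV.
Aggregating (R1): 4.98888% + 7.814016% = 12.802896%.
12.802896% does not exceed the 50% threshold, so Julia is not a related party to Quarry Shipping BV.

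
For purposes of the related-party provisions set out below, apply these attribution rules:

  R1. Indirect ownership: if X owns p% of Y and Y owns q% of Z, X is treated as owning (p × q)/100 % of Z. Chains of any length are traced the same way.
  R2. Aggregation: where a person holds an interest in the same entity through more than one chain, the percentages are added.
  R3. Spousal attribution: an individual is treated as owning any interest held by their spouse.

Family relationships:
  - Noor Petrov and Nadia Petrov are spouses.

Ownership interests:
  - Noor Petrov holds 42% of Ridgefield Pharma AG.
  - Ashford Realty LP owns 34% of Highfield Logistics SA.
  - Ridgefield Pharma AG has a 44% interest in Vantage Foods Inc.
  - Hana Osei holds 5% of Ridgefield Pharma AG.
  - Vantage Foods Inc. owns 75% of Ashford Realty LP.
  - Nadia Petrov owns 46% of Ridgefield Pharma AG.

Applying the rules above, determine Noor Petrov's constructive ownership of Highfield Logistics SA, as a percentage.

9.8736%

By spousal attribution (R3), Noor Petrov is treated as also owning Nadia Petrov's interest in Ridgefield Pharma AG, giving 42% + 46% = 88%.
Chain via Ridgefield Pharma AG → Vantage Foods Inc. → Ashford Realty LP (R1): 88% × 44% × 75% × 34% = 9.8736% of Highfield Logistics SA.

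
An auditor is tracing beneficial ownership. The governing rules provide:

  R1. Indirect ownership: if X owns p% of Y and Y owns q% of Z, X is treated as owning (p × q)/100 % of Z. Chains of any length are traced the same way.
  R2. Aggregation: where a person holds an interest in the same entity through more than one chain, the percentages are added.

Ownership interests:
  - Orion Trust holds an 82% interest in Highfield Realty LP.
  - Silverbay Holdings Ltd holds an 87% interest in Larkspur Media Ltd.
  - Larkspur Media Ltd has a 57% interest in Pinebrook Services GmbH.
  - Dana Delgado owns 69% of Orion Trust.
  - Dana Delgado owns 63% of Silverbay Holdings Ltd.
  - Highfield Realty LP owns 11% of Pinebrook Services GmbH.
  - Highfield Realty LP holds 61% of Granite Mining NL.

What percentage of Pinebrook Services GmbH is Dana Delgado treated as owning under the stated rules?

Chain via Orion Trust → Highfield Realty LP (R1): 69% × 82% × 11% = 6.2238% of Pinebrook Services GmbH.
Chain via Silverbay Holdings Ltd → Larkspur Media Ltd (R1): 63% × 87% × 57% = 31.2417% of Pinebrook Services GmbH.
Aggregating (R2): 6.2238% + 31.2417% = 37.4655%.

37.4655%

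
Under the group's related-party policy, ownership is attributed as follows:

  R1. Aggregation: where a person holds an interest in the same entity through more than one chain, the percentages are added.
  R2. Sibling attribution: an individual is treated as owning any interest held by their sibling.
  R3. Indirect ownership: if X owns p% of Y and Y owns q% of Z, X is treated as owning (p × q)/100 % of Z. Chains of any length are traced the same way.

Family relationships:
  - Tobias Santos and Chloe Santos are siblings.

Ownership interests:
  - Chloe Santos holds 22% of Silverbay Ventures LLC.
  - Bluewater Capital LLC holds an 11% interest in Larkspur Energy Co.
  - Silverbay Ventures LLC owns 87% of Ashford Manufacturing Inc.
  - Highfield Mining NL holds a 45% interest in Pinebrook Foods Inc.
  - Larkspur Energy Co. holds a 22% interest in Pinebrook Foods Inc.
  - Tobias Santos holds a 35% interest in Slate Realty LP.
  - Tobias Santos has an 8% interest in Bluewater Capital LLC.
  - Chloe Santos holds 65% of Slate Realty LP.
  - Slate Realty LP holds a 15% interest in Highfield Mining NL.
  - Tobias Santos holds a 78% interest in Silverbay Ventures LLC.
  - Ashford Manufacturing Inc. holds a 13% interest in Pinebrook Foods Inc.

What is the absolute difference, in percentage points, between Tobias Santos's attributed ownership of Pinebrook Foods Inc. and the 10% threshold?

By sibling attribution (R2), Tobias Santos is treated as also owning Chloe Santos's interest in Silverbay Ventures LLC, giving 78% + 22% = 100%.
By sibling attribution (R2), Tobias Santos is treated as also owning Chloe Santos's interest in Slate Realty LP, giving 35% + 65% = 100%.
Chain via Silverbay Ventures LLC → Ashford Manufacturing Inc. (R3): 100% × 87% × 13% = 11.31% of Pinebrook Foods Inc.
Chain via Bluewater Capital LLC → Larkspur Energy Co. (R3): 8% × 11% × 22% = 0.1936% of Pinebrook Foods Inc.
Chain via Slate Realty LP → Highfield Mining NL (R3): 100% × 15% × 45% = 6.75% of Pinebrook Foods Inc.
Aggregating (R1): 11.31% + 0.1936% + 6.75% = 18.2536%.
18.2536% exceeds the 10% threshold by 8.2536 percentage points.

8.2536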